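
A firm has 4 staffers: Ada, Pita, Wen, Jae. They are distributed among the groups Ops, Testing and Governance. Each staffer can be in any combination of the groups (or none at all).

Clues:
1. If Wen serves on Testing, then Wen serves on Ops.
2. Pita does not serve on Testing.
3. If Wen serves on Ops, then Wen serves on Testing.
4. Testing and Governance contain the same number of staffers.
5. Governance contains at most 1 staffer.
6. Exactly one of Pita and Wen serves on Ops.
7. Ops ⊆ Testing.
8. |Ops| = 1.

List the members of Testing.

Testing = {Wen}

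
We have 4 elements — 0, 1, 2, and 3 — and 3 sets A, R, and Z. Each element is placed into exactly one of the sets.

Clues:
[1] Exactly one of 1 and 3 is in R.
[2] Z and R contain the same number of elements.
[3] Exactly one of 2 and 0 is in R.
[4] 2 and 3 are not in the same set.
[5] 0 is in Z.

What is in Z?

From (5): 0 ∈ Z.
(3) (exactly one): 2 ∈ R.
(4): 3 ∉ R.
(1) (exactly one): 1 ∈ R.
Suppose 3 ∉ Z: no assignment then satisfies all the clues, so 3 ∈ Z.

Z = {0, 3}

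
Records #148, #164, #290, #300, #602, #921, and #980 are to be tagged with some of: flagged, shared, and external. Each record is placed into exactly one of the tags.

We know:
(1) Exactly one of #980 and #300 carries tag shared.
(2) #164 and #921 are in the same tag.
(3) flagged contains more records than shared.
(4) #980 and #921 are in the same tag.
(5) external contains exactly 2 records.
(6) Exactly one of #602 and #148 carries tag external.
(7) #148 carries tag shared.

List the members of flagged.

flagged = {#164, #921, #980}

From (7): #148 ∈ shared.
(6) (exactly one): #602 ∈ external.
Suppose #164 ∉ flagged: no assignment then satisfies all the clues, so #164 ∈ flagged.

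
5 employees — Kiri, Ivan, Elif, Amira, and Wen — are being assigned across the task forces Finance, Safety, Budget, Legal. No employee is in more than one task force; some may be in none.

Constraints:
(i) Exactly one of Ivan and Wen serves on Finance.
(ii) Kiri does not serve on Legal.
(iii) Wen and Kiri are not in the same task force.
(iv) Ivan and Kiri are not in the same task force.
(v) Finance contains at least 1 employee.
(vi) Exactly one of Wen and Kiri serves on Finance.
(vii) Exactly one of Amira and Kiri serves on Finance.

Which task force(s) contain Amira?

From (ii): Kiri ∉ Legal.
Suppose Amira ∉ Finance: no assignment then satisfies all the clues, so Amira ∈ Finance.

Amira: Finance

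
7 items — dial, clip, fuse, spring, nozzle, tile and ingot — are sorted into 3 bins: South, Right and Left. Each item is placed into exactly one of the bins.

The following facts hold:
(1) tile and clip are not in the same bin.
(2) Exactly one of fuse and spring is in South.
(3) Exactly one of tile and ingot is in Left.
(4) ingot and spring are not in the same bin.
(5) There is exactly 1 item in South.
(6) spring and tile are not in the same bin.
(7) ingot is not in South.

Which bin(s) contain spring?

spring: South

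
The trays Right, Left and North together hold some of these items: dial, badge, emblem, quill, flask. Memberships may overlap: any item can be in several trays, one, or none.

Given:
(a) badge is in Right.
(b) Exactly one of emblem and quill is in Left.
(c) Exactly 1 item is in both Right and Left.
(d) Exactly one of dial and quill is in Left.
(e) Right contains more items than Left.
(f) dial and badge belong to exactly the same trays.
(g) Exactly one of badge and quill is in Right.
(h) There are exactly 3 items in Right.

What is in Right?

Right = {badge, dial, flask}

From (a): badge ∈ Right.
(f): dial matches badge: dial ∈ Right.
(g) (exactly one): quill ∉ Right.
Suppose emblem ∈ Right: no assignment then satisfies all the clues, so emblem ∉ Right.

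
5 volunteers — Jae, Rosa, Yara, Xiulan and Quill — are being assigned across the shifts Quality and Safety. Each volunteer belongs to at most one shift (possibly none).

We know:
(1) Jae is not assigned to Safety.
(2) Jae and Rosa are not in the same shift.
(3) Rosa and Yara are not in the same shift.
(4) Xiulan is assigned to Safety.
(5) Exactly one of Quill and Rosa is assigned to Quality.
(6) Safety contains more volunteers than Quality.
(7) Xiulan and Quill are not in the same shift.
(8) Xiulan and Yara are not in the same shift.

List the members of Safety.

From (1): Jae ∉ Safety.
From (4): Xiulan ∈ Safety.
(7): Quill ∉ Safety.
(8): Yara ∉ Safety.
Suppose Rosa ∉ Safety: no assignment then satisfies all the clues, so Rosa ∈ Safety.

Safety = {Rosa, Xiulan}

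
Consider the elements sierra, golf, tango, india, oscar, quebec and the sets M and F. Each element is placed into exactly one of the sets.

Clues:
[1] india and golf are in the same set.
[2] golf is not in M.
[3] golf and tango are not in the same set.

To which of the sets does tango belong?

From (2): golf ∉ M.
(1): india matches golf: india ∉ M.
Only one set left: golf ∈ F.
Only one set left: india ∈ F.
(3): tango ∉ F.
Only one set left: tango ∈ M.

tango: M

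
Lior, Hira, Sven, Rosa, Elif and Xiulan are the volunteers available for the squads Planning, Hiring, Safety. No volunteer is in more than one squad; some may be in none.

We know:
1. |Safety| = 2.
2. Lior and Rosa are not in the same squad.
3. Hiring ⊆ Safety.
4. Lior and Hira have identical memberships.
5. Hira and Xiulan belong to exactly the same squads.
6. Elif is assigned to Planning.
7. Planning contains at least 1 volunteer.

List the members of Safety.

Safety = {Rosa, Sven}

From (6): Elif ∈ Planning.
Suppose Lior ∈ Safety: no assignment then satisfies all the clues, so Lior ∉ Safety.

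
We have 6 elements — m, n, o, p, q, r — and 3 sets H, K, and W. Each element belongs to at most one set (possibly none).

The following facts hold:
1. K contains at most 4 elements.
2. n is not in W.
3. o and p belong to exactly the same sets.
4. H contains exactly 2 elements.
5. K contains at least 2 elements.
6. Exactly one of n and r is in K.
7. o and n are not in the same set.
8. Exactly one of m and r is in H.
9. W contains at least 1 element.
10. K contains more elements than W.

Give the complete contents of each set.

H = {m, n}; K = {o, p, r}; W = {q}

From (2): n ∉ W.
Suppose m ∉ H: no assignment then satisfies all the clues, so m ∈ H.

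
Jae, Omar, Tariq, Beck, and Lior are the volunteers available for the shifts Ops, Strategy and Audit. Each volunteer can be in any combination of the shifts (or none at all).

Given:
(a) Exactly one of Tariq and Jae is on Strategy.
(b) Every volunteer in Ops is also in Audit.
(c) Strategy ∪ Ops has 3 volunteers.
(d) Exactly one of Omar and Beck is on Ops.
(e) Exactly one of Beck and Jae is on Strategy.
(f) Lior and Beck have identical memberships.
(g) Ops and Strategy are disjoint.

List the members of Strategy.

Strategy = {Jae}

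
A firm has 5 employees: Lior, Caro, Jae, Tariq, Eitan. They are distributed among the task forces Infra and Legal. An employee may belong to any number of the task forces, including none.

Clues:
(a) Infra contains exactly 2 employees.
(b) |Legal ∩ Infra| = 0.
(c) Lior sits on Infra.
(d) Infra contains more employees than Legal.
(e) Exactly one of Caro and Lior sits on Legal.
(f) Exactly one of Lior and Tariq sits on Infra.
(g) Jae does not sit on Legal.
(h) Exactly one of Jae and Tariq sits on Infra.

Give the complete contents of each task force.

Infra = {Jae, Lior}; Legal = {Caro}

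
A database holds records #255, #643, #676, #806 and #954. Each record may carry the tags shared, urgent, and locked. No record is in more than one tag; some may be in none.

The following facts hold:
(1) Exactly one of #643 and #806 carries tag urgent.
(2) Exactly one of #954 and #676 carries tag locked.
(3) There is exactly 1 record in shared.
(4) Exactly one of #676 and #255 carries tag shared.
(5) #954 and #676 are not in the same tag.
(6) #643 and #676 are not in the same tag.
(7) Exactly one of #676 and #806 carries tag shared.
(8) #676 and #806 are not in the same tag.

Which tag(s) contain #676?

#676: shared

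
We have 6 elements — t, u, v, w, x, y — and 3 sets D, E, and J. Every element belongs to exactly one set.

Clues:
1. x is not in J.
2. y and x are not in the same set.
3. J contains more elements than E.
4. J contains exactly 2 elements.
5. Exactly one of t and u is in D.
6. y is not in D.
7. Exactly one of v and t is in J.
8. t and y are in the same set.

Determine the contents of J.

J = {t, y}

From (1): x ∉ J.
From (6): y ∉ D.
(8): t matches y: t ∉ D.
(5) (exactly one): u ∈ D.
Suppose t ∉ J: no assignment then satisfies all the clues, so t ∈ J.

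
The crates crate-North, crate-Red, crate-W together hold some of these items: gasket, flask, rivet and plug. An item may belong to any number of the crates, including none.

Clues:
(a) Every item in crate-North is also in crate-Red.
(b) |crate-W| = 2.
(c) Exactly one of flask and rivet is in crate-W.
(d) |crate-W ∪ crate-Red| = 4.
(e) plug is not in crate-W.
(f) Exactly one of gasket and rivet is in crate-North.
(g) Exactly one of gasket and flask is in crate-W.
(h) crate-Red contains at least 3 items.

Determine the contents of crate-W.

crate-W = {gasket, rivet}

From (e): plug ∉ crate-W.
Suppose gasket ∉ crate-W: no assignment then satisfies all the clues, so gasket ∈ crate-W.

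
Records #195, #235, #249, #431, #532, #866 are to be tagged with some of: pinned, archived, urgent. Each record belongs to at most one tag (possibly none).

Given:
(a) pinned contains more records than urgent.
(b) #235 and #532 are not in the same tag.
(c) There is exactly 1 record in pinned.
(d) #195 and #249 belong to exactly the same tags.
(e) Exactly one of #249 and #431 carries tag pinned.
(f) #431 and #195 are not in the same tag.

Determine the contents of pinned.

pinned = {#431}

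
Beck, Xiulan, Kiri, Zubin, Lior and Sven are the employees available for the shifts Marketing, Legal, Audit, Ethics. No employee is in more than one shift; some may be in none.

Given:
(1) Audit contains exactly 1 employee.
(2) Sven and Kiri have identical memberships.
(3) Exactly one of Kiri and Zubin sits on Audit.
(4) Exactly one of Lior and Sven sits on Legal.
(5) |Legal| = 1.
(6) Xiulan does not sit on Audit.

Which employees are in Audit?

From (6): Xiulan ∉ Audit.
Suppose Beck ∈ Audit: no assignment then satisfies all the clues, so Beck ∉ Audit.

Audit = {Zubin}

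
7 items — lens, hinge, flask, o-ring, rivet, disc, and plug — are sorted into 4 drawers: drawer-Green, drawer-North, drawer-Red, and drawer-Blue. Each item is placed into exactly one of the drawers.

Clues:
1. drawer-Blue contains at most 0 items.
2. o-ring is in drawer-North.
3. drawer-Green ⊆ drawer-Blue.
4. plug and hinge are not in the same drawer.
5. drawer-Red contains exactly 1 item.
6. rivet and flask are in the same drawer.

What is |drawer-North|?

6

From (2): o-ring ∈ drawer-North.
(1): drawer-Blue already has 0, so the rest are out.
(3) contrapositive: lens ∉ drawer-Green.
(3) contrapositive: hinge ∉ drawer-Green.
(3) contrapositive: flask ∉ drawer-Green.
(3) contrapositive: rivet ∉ drawer-Green.
(3) contrapositive: disc ∉ drawer-Green.
(3) contrapositive: plug ∉ drawer-Green.
Suppose lens ∉ drawer-North: no assignment then satisfies all the clues, so lens ∈ drawer-North.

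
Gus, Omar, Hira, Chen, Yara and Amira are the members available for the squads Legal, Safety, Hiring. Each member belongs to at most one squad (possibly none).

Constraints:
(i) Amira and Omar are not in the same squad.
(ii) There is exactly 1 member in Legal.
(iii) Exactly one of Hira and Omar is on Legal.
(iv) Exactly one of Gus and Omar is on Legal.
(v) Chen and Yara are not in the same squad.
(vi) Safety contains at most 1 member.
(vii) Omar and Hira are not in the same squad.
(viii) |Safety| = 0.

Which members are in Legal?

Legal = {Omar}

(viii): Safety already has 0, so the rest are out.
Suppose Gus ∈ Legal: no assignment then satisfies all the clues, so Gus ∉ Legal.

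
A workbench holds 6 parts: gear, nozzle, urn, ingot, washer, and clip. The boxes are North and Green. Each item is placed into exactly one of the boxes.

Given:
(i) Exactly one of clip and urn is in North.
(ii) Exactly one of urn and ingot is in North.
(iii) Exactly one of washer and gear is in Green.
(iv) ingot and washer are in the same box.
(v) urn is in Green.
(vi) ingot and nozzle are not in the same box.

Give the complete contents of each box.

From (v): urn ∈ Green.
(i) (exactly one): clip ∈ North.
(ii) (exactly one): ingot ∈ North.
(iv): washer matches ingot: washer ∈ North.
(vi): nozzle ∉ North.
Only one box left: nozzle ∈ Green.
(iii) (exactly one): gear ∈ Green.

North = {clip, ingot, washer}; Green = {gear, nozzle, urn}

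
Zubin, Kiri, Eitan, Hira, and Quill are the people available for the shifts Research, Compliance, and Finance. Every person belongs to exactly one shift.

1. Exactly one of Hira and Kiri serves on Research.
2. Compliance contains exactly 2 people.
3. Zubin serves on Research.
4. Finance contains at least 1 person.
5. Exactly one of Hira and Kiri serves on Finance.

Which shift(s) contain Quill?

From (3): Zubin ∈ Research.
Suppose Quill ∈ Research: no assignment then satisfies all the clues, so Quill ∉ Research.

Quill: Compliance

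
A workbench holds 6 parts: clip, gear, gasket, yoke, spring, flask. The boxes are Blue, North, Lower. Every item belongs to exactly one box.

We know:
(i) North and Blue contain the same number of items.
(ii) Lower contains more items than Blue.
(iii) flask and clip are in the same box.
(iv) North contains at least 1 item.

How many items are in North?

1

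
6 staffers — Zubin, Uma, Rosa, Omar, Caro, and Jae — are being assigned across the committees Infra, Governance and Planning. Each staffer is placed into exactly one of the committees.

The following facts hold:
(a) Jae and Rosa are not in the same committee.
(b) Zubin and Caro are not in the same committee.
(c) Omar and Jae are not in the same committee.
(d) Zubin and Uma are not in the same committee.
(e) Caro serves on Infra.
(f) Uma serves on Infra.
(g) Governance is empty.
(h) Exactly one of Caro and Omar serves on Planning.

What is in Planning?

Planning = {Omar, Rosa, Zubin}

From (e): Caro ∈ Infra.
From (f): Uma ∈ Infra.
(b): Zubin ∉ Infra.
(g): Governance already has 0, so the rest are out.
(h) (exactly one): Omar ∈ Planning.
Only one committee left: Zubin ∈ Planning.
(c): Jae ∉ Planning.
Only one committee left: Jae ∈ Infra.
(a): Rosa ∉ Infra.
Only one committee left: Rosa ∈ Planning.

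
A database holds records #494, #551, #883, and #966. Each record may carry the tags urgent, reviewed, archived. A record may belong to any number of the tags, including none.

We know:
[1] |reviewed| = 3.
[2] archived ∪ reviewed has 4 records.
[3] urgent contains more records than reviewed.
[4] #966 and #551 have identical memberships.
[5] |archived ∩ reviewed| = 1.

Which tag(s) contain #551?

#551: reviewed, urgent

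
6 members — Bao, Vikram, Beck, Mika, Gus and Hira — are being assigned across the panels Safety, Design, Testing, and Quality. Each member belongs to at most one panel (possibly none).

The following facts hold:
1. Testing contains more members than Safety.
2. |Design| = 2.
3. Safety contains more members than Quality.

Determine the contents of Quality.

Quality = {}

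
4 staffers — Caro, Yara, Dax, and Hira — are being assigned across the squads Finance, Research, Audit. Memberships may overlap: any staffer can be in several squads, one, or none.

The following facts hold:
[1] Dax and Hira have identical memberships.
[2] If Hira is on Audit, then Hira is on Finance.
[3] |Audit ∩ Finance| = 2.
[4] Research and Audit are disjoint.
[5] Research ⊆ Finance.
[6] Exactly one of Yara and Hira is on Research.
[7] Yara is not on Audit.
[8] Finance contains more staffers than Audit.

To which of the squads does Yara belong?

Yara: Finance, Research

From (7): Yara ∉ Audit.
Suppose Yara ∉ Finance: no assignment then satisfies all the clues, so Yara ∈ Finance.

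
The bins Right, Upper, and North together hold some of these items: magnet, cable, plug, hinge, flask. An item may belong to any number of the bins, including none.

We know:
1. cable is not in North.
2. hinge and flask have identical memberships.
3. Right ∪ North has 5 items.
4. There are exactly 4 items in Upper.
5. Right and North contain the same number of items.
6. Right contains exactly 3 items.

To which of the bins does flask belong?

flask: North, Upper

From (1): cable ∉ North.
Suppose flask ∈ Right: no assignment then satisfies all the clues, so flask ∉ Right.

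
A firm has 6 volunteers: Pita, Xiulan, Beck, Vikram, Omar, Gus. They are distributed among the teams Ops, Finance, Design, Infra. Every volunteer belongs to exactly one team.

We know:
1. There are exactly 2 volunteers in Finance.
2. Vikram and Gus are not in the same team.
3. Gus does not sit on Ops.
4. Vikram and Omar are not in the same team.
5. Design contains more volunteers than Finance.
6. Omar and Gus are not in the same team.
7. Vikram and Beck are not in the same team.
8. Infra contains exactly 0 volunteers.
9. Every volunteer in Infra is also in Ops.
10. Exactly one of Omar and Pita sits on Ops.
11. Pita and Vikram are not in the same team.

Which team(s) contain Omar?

Omar: Ops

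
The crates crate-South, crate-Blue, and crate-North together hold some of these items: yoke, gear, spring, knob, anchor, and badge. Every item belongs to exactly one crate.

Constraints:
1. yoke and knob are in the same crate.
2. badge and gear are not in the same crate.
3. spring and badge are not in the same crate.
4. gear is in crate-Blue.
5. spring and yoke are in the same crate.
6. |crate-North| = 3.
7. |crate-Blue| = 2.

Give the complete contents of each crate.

crate-South = {badge}; crate-Blue = {anchor, gear}; crate-North = {knob, spring, yoke}

From (4): gear ∈ crate-Blue.
(2): badge ∉ crate-Blue.
Suppose yoke ∈ crate-South: no assignment then satisfies all the clues, so yoke ∉ crate-South.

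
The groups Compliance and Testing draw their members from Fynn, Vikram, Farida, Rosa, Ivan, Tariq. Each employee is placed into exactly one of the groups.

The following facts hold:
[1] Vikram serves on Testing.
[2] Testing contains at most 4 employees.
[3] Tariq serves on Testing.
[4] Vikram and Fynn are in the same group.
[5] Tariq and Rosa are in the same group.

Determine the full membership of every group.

Compliance = {Farida, Ivan}; Testing = {Fynn, Rosa, Tariq, Vikram}

From (1): Vikram ∈ Testing.
From (3): Tariq ∈ Testing.
(4): Fynn matches Vikram: Fynn ∉ Compliance.
(4): Fynn matches Vikram: Fynn ∈ Testing.
(5): Rosa matches Tariq: Rosa ∉ Compliance.
(5): Rosa matches Tariq: Rosa ∈ Testing.
(2): Testing already has 4, so the rest are out.
Only one group left: Farida ∈ Compliance.
Only one group left: Ivan ∈ Compliance.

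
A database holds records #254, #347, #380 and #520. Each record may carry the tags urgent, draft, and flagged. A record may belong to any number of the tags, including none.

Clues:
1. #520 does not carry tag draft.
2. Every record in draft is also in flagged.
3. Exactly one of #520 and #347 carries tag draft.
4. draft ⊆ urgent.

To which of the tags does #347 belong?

From (1): #520 ∉ draft.
(3) (exactly one): #347 ∈ draft.
(4) with #347 ∈ draft: #347 ∈ urgent.
(2) with #347 ∈ draft: #347 ∈ flagged.

#347: draft, flagged, urgent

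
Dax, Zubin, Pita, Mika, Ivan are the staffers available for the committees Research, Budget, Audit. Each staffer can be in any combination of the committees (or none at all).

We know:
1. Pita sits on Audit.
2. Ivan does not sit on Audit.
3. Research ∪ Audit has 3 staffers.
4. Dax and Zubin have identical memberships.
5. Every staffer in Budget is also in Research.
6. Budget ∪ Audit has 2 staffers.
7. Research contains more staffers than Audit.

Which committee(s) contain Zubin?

Zubin: none

From (1): Pita ∈ Audit.
From (2): Ivan ∉ Audit.
Suppose Zubin ∈ Research: no assignment then satisfies all the clues, so Zubin ∉ Research.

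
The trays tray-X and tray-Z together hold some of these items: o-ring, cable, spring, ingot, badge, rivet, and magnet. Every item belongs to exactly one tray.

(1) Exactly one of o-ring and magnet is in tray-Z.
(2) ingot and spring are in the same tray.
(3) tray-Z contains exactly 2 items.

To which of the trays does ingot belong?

ingot: tray-X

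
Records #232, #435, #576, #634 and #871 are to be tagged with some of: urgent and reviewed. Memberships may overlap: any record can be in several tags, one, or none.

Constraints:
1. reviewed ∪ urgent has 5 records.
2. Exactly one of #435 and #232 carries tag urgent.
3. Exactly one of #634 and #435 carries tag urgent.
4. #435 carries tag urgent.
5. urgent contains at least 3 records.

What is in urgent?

From (4): #435 ∈ urgent.
(2) (exactly one): #232 ∉ urgent.
(3) (exactly one): #634 ∉ urgent.
(5): only 3 candidates remain for urgent, so all are in.

urgent = {#435, #576, #871}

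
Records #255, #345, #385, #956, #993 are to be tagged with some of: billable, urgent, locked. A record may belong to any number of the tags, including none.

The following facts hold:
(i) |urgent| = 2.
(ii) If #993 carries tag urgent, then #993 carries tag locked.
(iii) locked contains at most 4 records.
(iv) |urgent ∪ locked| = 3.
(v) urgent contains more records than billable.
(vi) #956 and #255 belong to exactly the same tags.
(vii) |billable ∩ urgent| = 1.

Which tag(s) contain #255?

#255: none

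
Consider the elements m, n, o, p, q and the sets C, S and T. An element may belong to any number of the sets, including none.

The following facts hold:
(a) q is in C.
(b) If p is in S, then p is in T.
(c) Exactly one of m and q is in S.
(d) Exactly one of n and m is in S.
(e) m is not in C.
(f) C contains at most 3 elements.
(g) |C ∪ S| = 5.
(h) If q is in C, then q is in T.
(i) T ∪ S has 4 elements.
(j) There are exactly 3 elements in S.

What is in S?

S = {m, o, p}

From (a): q ∈ C.
From (e): m ∉ C.
(h): q ∈ T.
Suppose m ∉ S: no assignment then satisfies all the clues, so m ∈ S.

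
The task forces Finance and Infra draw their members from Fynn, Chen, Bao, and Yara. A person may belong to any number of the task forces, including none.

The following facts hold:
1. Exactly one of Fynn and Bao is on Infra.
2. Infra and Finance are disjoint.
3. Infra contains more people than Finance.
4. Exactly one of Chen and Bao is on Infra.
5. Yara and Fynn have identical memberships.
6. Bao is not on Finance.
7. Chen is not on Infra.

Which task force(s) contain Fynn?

From (6): Bao ∉ Finance.
From (7): Chen ∉ Infra.
(4) (exactly one): Bao ∈ Infra.
(1) (exactly one): Fynn ∉ Infra.
(5): Yara matches Fynn: Yara ∉ Infra.
Suppose Fynn ∈ Finance: no assignment then satisfies all the clues, so Fynn ∉ Finance.

Fynn: none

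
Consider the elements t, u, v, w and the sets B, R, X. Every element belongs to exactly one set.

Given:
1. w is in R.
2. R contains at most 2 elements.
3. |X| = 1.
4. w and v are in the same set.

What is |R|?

From (1): w ∈ R.
(4): v matches w: v ∉ B.
(4): v matches w: v ∈ R.
(2): R already has 2, so the rest are out.

2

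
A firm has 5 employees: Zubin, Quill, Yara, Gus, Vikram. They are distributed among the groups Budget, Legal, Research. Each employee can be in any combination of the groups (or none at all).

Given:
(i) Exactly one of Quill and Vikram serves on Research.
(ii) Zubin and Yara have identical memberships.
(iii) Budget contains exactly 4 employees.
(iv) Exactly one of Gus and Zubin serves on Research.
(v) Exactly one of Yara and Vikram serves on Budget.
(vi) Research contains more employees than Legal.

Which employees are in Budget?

Budget = {Gus, Quill, Yara, Zubin}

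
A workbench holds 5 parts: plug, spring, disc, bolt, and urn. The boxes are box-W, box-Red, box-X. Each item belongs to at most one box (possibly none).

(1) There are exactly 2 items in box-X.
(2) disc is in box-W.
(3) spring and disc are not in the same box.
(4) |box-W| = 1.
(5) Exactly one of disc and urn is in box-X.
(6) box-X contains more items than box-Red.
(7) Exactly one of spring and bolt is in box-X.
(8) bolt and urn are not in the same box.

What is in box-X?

box-X = {spring, urn}

From (2): disc ∈ box-W.
(3): spring ∉ box-W.
(4): box-W already has 1, so the rest are out.
(5) (exactly one): urn ∈ box-X.
(8): bolt ∉ box-X.
(7) (exactly one): spring ∈ box-X.
(1): box-X already has 2, so the rest are out.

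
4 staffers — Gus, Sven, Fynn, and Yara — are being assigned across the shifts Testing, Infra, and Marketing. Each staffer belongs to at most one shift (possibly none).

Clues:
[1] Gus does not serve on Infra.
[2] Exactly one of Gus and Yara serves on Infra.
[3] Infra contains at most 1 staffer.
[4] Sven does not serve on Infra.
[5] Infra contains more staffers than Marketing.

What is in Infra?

Infra = {Yara}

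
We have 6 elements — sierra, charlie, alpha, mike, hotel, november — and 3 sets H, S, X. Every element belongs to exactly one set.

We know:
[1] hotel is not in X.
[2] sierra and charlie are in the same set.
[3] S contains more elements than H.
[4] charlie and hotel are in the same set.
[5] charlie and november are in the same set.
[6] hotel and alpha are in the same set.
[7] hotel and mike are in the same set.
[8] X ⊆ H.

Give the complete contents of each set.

From (1): hotel ∉ X.
(4): charlie matches hotel: charlie ∉ X.
(5): november matches charlie: november ∉ X.
(6): alpha matches hotel: alpha ∉ X.
(7): mike matches hotel: mike ∉ X.
(2): sierra matches charlie: sierra ∉ X.
Suppose sierra ∈ H: no assignment then satisfies all the clues, so sierra ∉ H.

H = {}; S = {alpha, charlie, hotel, mike, november, sierra}; X = {}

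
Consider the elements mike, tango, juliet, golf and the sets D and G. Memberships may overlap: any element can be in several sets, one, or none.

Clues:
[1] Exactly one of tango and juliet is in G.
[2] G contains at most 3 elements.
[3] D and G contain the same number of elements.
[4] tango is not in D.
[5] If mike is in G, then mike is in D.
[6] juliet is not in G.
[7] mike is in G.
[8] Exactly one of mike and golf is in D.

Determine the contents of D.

D = {juliet, mike}

From (4): tango ∉ D.
From (6): juliet ∉ G.
From (7): mike ∈ G.
(1) (exactly one): tango ∈ G.
(5): mike ∈ D.
(8) (exactly one): golf ∉ D.
Suppose juliet ∉ D: no assignment then satisfies all the clues, so juliet ∈ D.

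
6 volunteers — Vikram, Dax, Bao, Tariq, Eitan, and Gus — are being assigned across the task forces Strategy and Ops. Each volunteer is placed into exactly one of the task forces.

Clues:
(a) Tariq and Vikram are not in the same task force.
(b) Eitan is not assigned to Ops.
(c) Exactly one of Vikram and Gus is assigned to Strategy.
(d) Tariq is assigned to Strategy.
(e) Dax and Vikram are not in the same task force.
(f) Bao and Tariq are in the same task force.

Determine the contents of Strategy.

From (b): Eitan ∉ Ops.
From (d): Tariq ∈ Strategy.
(a): Vikram ∉ Strategy.
(c) (exactly one): Gus ∈ Strategy.
(f): Bao matches Tariq: Bao ∈ Strategy.
Only one task force left: Vikram ∈ Ops.
Only one task force left: Eitan ∈ Strategy.
(e): Dax ∉ Ops.
Only one task force left: Dax ∈ Strategy.

Strategy = {Bao, Dax, Eitan, Gus, Tariq}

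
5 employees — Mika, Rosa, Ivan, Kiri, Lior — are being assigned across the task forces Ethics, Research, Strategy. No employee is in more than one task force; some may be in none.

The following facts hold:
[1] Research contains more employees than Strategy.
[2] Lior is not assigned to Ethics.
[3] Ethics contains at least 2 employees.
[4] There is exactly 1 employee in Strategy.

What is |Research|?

2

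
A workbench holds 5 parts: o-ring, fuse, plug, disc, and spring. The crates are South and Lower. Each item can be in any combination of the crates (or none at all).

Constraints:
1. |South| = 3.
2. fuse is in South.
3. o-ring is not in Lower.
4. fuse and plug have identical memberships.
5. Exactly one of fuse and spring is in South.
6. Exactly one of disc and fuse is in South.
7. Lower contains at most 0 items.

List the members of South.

From (2): fuse ∈ South.
From (3): o-ring ∉ Lower.
(4): plug matches fuse: plug ∈ South.
(5) (exactly one): spring ∉ South.
(6) (exactly one): disc ∉ South.
(7): Lower already has 0, so the rest are out.
(1): only 3 candidates remain for South, so all are in.

South = {fuse, o-ring, plug}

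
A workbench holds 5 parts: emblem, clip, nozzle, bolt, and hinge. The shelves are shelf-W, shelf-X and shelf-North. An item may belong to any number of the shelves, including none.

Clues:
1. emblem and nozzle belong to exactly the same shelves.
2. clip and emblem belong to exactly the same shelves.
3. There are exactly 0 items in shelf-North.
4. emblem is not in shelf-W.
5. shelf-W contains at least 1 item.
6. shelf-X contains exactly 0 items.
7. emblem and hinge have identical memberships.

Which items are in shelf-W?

shelf-W = {bolt}

From (4): emblem ∉ shelf-W.
(1): nozzle matches emblem: nozzle ∉ shelf-W.
(2): clip matches emblem: clip ∉ shelf-W.
(3): shelf-North already has 0, so the rest are out.
(6): shelf-X already has 0, so the rest are out.
(7): hinge matches emblem: hinge ∉ shelf-W.
(5): only 1 candidates remain for shelf-W, so all are in.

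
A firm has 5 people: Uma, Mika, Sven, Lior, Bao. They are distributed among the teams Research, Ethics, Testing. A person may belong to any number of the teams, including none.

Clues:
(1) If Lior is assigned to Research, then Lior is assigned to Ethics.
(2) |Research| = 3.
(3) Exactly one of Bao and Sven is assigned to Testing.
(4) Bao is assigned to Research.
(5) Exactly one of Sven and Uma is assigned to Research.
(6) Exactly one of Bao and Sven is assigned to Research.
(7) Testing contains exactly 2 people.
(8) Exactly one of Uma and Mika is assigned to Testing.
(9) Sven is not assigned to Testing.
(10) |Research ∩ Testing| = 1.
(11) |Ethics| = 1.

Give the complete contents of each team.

From (4): Bao ∈ Research.
From (9): Sven ∉ Testing.
(3) (exactly one): Bao ∈ Testing.
(6) (exactly one): Sven ∉ Research.
(5) (exactly one): Uma ∈ Research.
Suppose Uma ∈ Ethics: no assignment then satisfies all the clues, so Uma ∉ Ethics.

Research = {Bao, Lior, Uma}; Ethics = {Lior}; Testing = {Bao, Mika}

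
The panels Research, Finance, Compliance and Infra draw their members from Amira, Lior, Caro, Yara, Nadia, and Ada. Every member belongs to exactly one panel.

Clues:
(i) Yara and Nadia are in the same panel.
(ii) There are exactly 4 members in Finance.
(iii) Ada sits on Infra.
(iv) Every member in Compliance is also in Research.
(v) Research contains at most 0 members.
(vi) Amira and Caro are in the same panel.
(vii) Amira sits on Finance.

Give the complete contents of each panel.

Research = {}; Finance = {Amira, Caro, Nadia, Yara}; Compliance = {}; Infra = {Ada, Lior}

From (iii): Ada ∈ Infra.
From (vii): Amira ∈ Finance.
(v): Research already has 0, so the rest are out.
(vi): Caro matches Amira: Caro ∈ Finance.
(iv) contrapositive: Lior ∉ Compliance.
(iv) contrapositive: Yara ∉ Compliance.
(iv) contrapositive: Nadia ∉ Compliance.
Suppose Lior ∈ Finance: no assignment then satisfies all the clues, so Lior ∉ Finance.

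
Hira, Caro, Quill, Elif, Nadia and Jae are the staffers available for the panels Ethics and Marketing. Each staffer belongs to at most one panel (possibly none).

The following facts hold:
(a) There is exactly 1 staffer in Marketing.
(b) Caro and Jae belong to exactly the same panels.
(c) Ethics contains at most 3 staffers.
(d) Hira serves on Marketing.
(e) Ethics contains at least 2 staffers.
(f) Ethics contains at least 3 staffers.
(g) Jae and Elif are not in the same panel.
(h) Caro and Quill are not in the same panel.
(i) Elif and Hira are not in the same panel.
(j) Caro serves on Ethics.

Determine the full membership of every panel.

Ethics = {Caro, Jae, Nadia}; Marketing = {Hira}

From (d): Hira ∈ Marketing.
From (j): Caro ∈ Ethics.
(a): Marketing already has 1, so the rest are out.
(b): Jae matches Caro: Jae ∈ Ethics.
(g): Elif ∉ Ethics.
(h): Quill ∉ Ethics.
(f): only 3 candidates remain for Ethics, so all are in.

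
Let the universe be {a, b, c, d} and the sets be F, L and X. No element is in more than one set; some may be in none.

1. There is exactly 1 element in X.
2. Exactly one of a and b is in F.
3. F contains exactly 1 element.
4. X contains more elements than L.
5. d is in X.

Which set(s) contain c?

c: none

From (5): d ∈ X.
(1): X already has 1, so the rest are out.
Suppose c ∈ F: no assignment then satisfies all the clues, so c ∉ F.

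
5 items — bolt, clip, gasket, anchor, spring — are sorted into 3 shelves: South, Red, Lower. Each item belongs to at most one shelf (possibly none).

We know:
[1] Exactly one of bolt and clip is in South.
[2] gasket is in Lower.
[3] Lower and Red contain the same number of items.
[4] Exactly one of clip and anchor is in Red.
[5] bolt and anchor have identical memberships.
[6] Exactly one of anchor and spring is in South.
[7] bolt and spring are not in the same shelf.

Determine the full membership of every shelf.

South = {anchor, bolt}; Red = {clip}; Lower = {gasket}

From (2): gasket ∈ Lower.
Suppose bolt ∉ South: no assignment then satisfies all the clues, so bolt ∈ South.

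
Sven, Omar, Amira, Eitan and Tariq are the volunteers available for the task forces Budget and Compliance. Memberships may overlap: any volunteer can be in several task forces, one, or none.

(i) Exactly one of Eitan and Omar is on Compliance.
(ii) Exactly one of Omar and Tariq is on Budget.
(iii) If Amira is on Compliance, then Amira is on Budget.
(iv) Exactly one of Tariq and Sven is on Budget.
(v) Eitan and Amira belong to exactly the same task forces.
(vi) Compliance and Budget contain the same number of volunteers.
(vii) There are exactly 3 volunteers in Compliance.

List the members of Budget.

Budget = {Amira, Eitan, Tariq}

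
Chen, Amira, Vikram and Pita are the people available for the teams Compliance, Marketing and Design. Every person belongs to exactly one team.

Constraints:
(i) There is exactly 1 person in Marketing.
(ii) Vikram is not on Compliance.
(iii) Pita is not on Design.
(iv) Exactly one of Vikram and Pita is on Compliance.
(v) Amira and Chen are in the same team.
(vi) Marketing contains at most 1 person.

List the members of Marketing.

Marketing = {Vikram}

From (ii): Vikram ∉ Compliance.
From (iii): Pita ∉ Design.
(iv) (exactly one): Pita ∈ Compliance.
Suppose Chen ∈ Marketing: no assignment then satisfies all the clues, so Chen ∉ Marketing.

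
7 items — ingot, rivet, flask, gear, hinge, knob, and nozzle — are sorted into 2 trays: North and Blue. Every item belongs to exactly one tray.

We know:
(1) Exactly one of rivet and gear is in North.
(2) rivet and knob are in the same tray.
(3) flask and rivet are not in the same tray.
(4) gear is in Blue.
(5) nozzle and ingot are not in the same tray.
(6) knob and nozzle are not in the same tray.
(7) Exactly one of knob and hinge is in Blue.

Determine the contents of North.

North = {ingot, knob, rivet}

From (4): gear ∈ Blue.
(1) (exactly one): rivet ∈ North.
(2): knob matches rivet: knob ∈ North.
(3): flask ∉ North.
(6): nozzle ∉ North.
(7) (exactly one): hinge ∈ Blue.
Only one tray left: flask ∈ Blue.
Only one tray left: nozzle ∈ Blue.
(5): ingot ∉ Blue.
Only one tray left: ingot ∈ North.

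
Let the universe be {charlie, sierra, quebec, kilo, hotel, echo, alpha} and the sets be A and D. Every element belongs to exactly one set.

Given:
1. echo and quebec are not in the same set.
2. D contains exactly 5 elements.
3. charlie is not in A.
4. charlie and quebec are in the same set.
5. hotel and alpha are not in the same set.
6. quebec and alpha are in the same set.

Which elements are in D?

From (3): charlie ∉ A.
(4): quebec matches charlie: quebec ∉ A.
(6): alpha matches quebec: alpha ∉ A.
Only one set left: charlie ∈ D.
Only one set left: quebec ∈ D.
Only one set left: alpha ∈ D.
(1): echo ∉ D.
(5): hotel ∉ D.
Only one set left: hotel ∈ A.
Only one set left: echo ∈ A.
(2): only 5 candidates remain for D, so all are in.

D = {alpha, charlie, kilo, quebec, sierra}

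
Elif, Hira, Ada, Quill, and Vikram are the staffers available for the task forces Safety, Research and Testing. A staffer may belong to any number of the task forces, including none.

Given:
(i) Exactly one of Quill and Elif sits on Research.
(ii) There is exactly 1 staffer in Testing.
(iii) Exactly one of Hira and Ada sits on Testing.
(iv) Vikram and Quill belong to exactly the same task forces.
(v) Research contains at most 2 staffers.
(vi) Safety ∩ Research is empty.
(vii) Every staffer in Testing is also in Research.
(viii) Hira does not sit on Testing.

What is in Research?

Research = {Ada, Elif}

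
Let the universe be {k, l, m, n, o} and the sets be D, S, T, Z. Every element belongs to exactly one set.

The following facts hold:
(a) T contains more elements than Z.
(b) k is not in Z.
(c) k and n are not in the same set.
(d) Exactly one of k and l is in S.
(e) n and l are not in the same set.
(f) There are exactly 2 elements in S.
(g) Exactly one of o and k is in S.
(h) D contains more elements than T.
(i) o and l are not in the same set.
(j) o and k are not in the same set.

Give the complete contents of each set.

D = {n, o}; S = {k, m}; T = {l}; Z = {}

From (b): k ∉ Z.
Suppose k ∈ D: no assignment then satisfies all the clues, so k ∉ D.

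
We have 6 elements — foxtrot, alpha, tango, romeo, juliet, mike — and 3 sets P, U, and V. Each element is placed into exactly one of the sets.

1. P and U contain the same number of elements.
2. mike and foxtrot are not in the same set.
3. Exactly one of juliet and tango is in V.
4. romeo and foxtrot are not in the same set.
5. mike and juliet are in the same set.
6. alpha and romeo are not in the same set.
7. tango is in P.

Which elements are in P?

P = {romeo, tango}

From (7): tango ∈ P.
(3) (exactly one): juliet ∈ V.
(5): mike matches juliet: mike ∉ P.
(5): mike matches juliet: mike ∉ U.
(5): mike matches juliet: mike ∈ V.
(2): foxtrot ∉ V.
Suppose foxtrot ∈ P: no assignment then satisfies all the clues, so foxtrot ∉ P.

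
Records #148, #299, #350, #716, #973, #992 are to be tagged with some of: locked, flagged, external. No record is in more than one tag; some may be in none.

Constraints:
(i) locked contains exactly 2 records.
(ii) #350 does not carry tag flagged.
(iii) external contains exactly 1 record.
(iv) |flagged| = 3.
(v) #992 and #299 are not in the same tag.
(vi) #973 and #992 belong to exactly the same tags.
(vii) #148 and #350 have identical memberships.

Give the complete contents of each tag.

locked = {#148, #350}; flagged = {#716, #973, #992}; external = {#299}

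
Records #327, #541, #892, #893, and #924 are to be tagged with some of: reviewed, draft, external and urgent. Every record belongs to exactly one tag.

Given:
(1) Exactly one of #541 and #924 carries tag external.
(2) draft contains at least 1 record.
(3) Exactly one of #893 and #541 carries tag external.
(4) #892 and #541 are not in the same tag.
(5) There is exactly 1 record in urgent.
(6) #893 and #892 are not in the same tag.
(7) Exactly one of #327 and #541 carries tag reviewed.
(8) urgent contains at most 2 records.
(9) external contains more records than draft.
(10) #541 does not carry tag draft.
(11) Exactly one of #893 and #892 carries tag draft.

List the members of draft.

draft = {#892}

From (10): #541 ∉ draft.
Suppose #327 ∈ draft: no assignment then satisfies all the clues, so #327 ∉ draft.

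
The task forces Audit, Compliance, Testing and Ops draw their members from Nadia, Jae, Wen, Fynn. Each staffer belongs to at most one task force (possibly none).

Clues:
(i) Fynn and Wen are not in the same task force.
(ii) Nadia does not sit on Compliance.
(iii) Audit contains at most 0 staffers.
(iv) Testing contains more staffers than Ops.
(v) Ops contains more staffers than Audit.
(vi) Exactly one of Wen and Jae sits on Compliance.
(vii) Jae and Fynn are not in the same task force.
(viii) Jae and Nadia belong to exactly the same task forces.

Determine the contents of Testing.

Testing = {Jae, Nadia}

From (ii): Nadia ∉ Compliance.
(iii): Audit already has 0, so the rest are out.
(viii): Jae matches Nadia: Jae ∉ Compliance.
(vi) (exactly one): Wen ∈ Compliance.
(i): Fynn ∉ Compliance.
Suppose Nadia ∉ Testing: no assignment then satisfies all the clues, so Nadia ∈ Testing.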